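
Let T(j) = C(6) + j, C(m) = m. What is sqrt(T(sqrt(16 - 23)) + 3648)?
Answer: sqrt(3654 + I*sqrt(7)) ≈ 60.448 + 0.0219*I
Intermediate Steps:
T(j) = 6 + j
sqrt(T(sqrt(16 - 23)) + 3648) = sqrt((6 + sqrt(16 - 23)) + 3648) = sqrt((6 + sqrt(-7)) + 3648) = sqrt((6 + I*sqrt(7)) + 3648) = sqrt(3654 + I*sqrt(7))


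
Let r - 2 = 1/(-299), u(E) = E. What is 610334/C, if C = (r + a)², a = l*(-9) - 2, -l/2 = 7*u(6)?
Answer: 54564469934/51095437849 ≈ 1.0679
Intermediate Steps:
l = -84 (l = -14*6 = -2*42 = -84)
r = 597/299 (r = 2 + 1/(-299) = 2 - 1/299 = 597/299 ≈ 1.9967)
a = 754 (a = -84*(-9) - 2 = 756 - 2 = 754)
C = 51095437849/89401 (C = (597/299 + 754)² = (226043/299)² = 51095437849/89401 ≈ 5.7153e+5)
610334/C = 610334/(51095437849/89401) = 610334*(89401/51095437849) = 54564469934/51095437849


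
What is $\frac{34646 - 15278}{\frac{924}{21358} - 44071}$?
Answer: $- \frac{206830872}{470633747} \approx -0.43947$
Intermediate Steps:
$\frac{34646 - 15278}{\frac{924}{21358} - 44071} = \frac{19368}{924 \cdot \frac{1}{21358} - 44071} = \frac{19368}{\frac{462}{10679} - 44071} = \frac{19368}{- \frac{470633747}{10679}} = 19368 \left(- \frac{10679}{470633747}\right) = - \frac{206830872}{470633747}$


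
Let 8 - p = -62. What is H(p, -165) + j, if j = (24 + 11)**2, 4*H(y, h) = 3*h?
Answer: 4405/4 ≈ 1101.3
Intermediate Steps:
p = 70 (p = 8 - 1*(-62) = 8 + 62 = 70)
H(y, h) = 3*h/4 (H(y, h) = (3*h)/4 = 3*h/4)
j = 1225 (j = 35**2 = 1225)
H(p, -165) + j = (3/4)*(-165) + 1225 = -495/4 + 1225 = 4405/4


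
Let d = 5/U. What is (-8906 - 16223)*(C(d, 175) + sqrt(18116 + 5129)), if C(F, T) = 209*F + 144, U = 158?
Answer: -597994813/158 - 25129*sqrt(23245) ≈ -7.6160e+6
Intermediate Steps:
d = 5/158 ≈ 0.031646
C(F, T) = 144 + 209*F
(-8906 - 16223)*(C(d, 175) + sqrt(18116 + 5129)) = (-8906 - 16223)*((144 + 209*(5/158)) + sqrt(18116 + 5129)) = -25129*((144 + 1045/158) + sqrt(23245)) = -25129*(23797/158 + sqrt(23245)) = -597994813/158 - 25129*sqrt(23245)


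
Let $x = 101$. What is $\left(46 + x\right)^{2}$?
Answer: $21609$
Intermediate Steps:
$\left(46 + x\right)^{2} = \left(46 + 101\right)^{2} = 147^{2} = 21609$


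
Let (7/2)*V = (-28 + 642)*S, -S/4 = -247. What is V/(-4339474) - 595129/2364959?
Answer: -10473573685599/35919373320481 ≈ -0.29159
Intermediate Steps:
S = 988 (S = -4*(-247) = 988)
V = 1213264/7 (V = 2*((-28 + 642)*988)/7 = 2*(614*988)/7 = (2/7)*606632 = 1213264/7 ≈ 1.7332e+5)
V/(-4339474) - 595129/2364959 = (1213264/7)/(-4339474) - 595129/2364959 = (1213264/7)*(-1/4339474) - 595129*1/2364959 = -606632/15188159 - 595129/2364959 = -10473573685599/35919373320481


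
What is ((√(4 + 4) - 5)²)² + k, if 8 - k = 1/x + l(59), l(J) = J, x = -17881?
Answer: 32865279/17881 - 1320*√2 ≈ -28.762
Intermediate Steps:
k = -911930/17881 (k = 8 - (1/(-17881) + 59) = 8 - (-1/17881 + 59) = 8 - 1*1054978/17881 = 8 - 1054978/17881 = -911930/17881 ≈ -51.000)
((√(4 + 4) - 5)²)² + k = ((√(4 + 4) - 5)²)² - 911930/17881 = ((√8 - 5)²)² - 911930/17881 = ((2*√2 - 5)²)² - 911930/17881 = ((-5 + 2*√2)²)² - 911930/17881 = (-5 + 2*√2)⁴ - 911930/17881 = -911930/17881 + (-5 + 2*√2)⁴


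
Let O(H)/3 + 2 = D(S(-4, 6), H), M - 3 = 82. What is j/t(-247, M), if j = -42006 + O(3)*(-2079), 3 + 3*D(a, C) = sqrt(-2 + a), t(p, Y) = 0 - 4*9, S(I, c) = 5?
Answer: 7765/12 + 231*sqrt(3)/4 ≈ 747.11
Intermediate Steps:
M = 85 (M = 3 + 82 = 85)
t(p, Y) = -36 (t(p, Y) = 0 - 36 = -36)
D(a, C) = -1 + sqrt(-2 + a)/3
O(H) = -9 + sqrt(3) (O(H) = -6 + 3*(-1 + sqrt(-2 + 5)/3) = -6 + 3*(-1 + sqrt(3)/3) = -6 + (-3 + sqrt(3)) = -9 + sqrt(3))
j = -23295 - 2079*sqrt(3) (j = -42006 + (-9 + sqrt(3))*(-2079) = -42006 + (18711 - 2079*sqrt(3)) = -23295 - 2079*sqrt(3) ≈ -26896.)
j/t(-247, M) = (-23295 - 2079*sqrt(3))/(-36) = (-23295 - 2079*sqrt(3))*(-1/36) = 7765/12 + 231*sqrt(3)/4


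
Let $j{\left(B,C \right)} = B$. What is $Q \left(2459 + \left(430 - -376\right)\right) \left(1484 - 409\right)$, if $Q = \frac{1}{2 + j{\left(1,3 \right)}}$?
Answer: $\frac{3509875}{3} \approx 1.17 \cdot 10^{6}$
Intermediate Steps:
$Q = \frac{1}{3}$ ($Q = \frac{1}{2 + 1} = \frac{1}{3} \approx 0.33333$)
$Q \left(2459 + \left(430 - -376\right)\right) \left(1484 - 409\right) = \frac{\left(2459 + \left(430 - -376\right)\right) \left(1484 - 409\right)}{3} = \frac{\left(2459 + \left(430 + 376\right)\right) 1075}{3} = \frac{\left(2459 + 806\right) 1075}{3} = \frac{3265 \cdot 1075}{3} = \frac{1}{3} \cdot 3509875 = \frac{3509875}{3}$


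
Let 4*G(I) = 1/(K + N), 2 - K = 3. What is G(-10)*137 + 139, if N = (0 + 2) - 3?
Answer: 975/8 ≈ 121.88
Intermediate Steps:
K = -1 (K = 2 - 1*3 = 2 - 3 = -1)
N = -1 (N = 2 - 3 = -1)
G(I) = -1/8 (G(I) = 1/(4*(-1 - 1)) = (1/4)/(-2) = (1/4)*(-1/2) = -1/8)
G(-10)*137 + 139 = -1/8*137 + 139 = -137/8 + 139 = 975/8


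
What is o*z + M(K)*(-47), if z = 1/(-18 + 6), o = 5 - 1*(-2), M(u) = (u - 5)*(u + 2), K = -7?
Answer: -33847/12 ≈ -2820.6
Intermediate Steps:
M(u) = (-5 + u)*(2 + u)
o = 7 (o = 5 + 2 = 7)
z = -1/12 (z = 1/(-12) = -1/12 ≈ -0.083333)
o*z + M(K)*(-47) = 7*(-1/12) + (-10 + (-7)**2 - 3*(-7))*(-47) = -7/12 + (-10 + 49 + 21)*(-47) = -7/12 + 60*(-47) = -7/12 - 2820 = -33847/12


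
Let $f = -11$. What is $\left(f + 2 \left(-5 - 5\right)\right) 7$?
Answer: $-217$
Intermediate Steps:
$\left(f + 2 \left(-5 - 5\right)\right) 7 = \left(-11 + 2 \left(-5 - 5\right)\right) 7 = \left(-11 + 2 \left(-10\right)\right) 7 = \left(-11 - 20\right) 7 = \left(-31\right) 7 = -217$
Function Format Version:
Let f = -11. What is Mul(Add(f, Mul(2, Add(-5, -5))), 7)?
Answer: -217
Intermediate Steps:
Mul(Add(f, Mul(2, Add(-5, -5))), 7) = Mul(Add(-11, Mul(2, Add(-5, -5))), 7) = Mul(Add(-11, Mul(2, -10)), 7) = Mul(Add(-11, -20), 7) = Mul(-31, 7) = -217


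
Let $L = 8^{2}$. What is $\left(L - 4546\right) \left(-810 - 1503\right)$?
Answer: $10366866$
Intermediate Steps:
$L = 64$
$\left(L - 4546\right) \left(-810 - 1503\right) = \left(64 - 4546\right) \left(-810 - 1503\right) = \left(-4482\right) \left(-2313\right) = 10366866$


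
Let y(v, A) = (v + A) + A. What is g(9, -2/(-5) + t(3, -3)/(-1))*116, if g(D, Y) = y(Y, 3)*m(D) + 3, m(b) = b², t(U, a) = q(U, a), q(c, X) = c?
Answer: 161472/5 ≈ 32294.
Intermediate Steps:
t(U, a) = U
y(v, A) = v + 2*A (y(v, A) = (A + v) + A = v + 2*A)
g(D, Y) = 3 + D²*(6 + Y) (g(D, Y) = (Y + 2*3)*D² + 3 = (Y + 6)*D² + 3 = (6 + Y)*D² + 3 = D²*(6 + Y) + 3 = 3 + D²*(6 + Y))
g(9, -2/(-5) + t(3, -3)/(-1))*116 = (3 + 9²*(6 + (-2/(-5) + 3/(-1))))*116 = (3 + 81*(6 + (-2*(-⅕) + 3*(-1))))*116 = (3 + 81*(6 + (⅖ - 3)))*116 = (3 + 81*(6 - 13/5))*116 = (3 + 81*(17/5))*116 = (3 + 1377/5)*116 = (1392/5)*116 = 161472/5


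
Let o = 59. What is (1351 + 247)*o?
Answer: 94282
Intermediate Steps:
(1351 + 247)*o = (1351 + 247)*59 = 1598*59 = 94282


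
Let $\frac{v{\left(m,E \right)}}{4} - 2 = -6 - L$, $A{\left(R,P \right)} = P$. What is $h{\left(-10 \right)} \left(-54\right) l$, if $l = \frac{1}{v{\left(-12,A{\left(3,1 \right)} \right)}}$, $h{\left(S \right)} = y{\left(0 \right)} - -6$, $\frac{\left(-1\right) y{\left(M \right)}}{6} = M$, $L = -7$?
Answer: $-27$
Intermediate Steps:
$y{\left(M \right)} = - 6 M$
$v{\left(m,E \right)} = 12$ ($v{\left(m,E \right)} = 8 + 4 \left(-6 - -7\right) = 8 + 4 \left(-6 + 7\right) = 8 + 4 \cdot 1 = 8 + 4 = 12$)
$h{\left(S \right)} = 6$ ($h{\left(S \right)} = \left(-6\right) 0 - -6 = 0 + 6 = 6$)
$l = \frac{1}{12} \approx 0.083333$
$h{\left(-10 \right)} \left(-54\right) l = 6 \left(-54\right) \frac{1}{12} = \left(-324\right) \frac{1}{12} = -27$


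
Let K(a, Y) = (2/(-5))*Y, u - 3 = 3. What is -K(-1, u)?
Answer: 12/5 ≈ 2.4000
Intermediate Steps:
u = 6 (u = 3 + 3 = 6)
K(a, Y) = -2*Y/5 (K(a, Y) = (2*(-1/5))*Y = -2*Y/5)
-K(-1, u) = -(-2)*6/5 = -1*(-12/5) = 12/5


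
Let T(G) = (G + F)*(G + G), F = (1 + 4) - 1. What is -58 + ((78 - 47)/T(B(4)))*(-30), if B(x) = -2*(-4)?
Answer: -2011/32 ≈ -62.844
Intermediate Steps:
B(x) = 8
F = 4 (F = 5 - 1 = 4)
T(G) = 2*G*(4 + G) (T(G) = (G + 4)*(G + G) = (4 + G)*(2*G) = 2*G*(4 + G))
-58 + ((78 - 47)/T(B(4)))*(-30) = -58 + ((78 - 47)/((2*8*(4 + 8))))*(-30) = -58 + (31/((2*8*12)))*(-30) = -58 + (31/192)*(-30) = -58 - 155/32 = -2011/32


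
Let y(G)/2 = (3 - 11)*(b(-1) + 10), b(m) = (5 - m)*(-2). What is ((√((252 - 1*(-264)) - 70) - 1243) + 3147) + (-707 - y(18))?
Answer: 1165 + √446 ≈ 1186.1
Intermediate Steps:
b(m) = -10 + 2*m
y(G) = 32 (y(G) = 2*((3 - 11)*((-10 + 2*(-1)) + 10)) = 2*(-8*((-10 - 2) + 10)) = 2*(-8*(-12 + 10)) = 2*(-8*(-2)) = 2*16 = 32)
((√((252 - 1*(-264)) - 70) - 1243) + 3147) + (-707 - y(18)) = ((√((252 - 1*(-264)) - 70) - 1243) + 3147) + (-707 - 1*32) = ((√((252 + 264) - 70) - 1243) + 3147) + (-707 - 32) = ((√(516 - 70) - 1243) + 3147) - 739 = ((√446 - 1243) + 3147) - 739 = ((-1243 + √446) + 3147) - 739 = (1904 + √446) - 739 = 1165 + √446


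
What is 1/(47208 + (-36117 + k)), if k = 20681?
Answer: 1/31772 ≈ 3.1474e-5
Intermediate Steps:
1/(47208 + (-36117 + k)) = 1/(47208 + (-36117 + 20681)) = 1/(47208 - 15436) = 1/31772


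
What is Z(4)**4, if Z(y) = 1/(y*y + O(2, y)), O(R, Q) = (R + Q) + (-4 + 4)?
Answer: 1/234256 ≈ 4.2688e-6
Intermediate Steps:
O(R, Q) = Q + R (O(R, Q) = (Q + R) + 0 = Q + R)
Z(y) = 1/(2 + y + y**2) (Z(y) = 1/(y*y + (y + 2)) = 1/(y**2 + (2 + y)) = 1/(2 + y + y**2))
Z(4)**4 = (1/(2 + 4 + 4**2))**4 = (1/(2 + 4 + 16))**4 = (1/22)**4 = 1/234256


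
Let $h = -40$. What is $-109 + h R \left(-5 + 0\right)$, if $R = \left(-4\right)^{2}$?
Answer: $3091$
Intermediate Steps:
$R = 16$
$-109 + h R \left(-5 + 0\right) = -109 - 40 \cdot 16 \left(-5 + 0\right) = -109 - 40 \cdot 16 \left(-5\right) = -109 - -3200 = -109 + 3200 = 3091$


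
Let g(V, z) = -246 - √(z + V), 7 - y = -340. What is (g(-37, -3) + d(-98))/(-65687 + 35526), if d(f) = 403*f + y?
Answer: 39393/30161 + 2*I*√10/30161 ≈ 1.3061 + 0.00020969*I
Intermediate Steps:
y = 347 (y = 7 - 1*(-340) = 7 + 340 = 347)
d(f) = 347 + 403*f (d(f) = 403*f + 347 = 347 + 403*f)
g(V, z) = -246 - √(V + z)
(g(-37, -3) + d(-98))/(-65687 + 35526) = ((-246 - √(-37 - 3)) + (347 + 403*(-98)))/(-65687 + 35526) = ((-246 - √(-40)) + (347 - 39494))/(-30161) = ((-246 - 2*I*√10) - 39147)*(-1/30161) = (-39393 - 2*I*√10)*(-1/30161) = 39393/30161 + 2*I*√10/30161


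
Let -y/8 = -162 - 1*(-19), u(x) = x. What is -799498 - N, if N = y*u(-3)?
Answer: -796066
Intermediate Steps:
y = 1144 (y = -8*(-162 - 1*(-19)) = -8*(-162 + 19) = -8*(-143) = 1144)
N = -3432 (N = 1144*(-3) = -3432)
-799498 - N = -799498 - 1*(-3432) = -799498 + 3432 = -796066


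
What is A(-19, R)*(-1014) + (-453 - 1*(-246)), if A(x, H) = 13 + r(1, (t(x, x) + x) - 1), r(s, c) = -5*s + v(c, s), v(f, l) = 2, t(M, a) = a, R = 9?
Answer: -10347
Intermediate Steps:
r(s, c) = 2 - 5*s (r(s, c) = -5*s + 2 = 2 - 5*s)
A(x, H) = 10 (A(x, H) = 13 + (2 - 5*1) = 13 + (2 - 5) = 13 - 3 = 10)
A(-19, R)*(-1014) + (-453 - 1*(-246)) = 10*(-1014) + (-453 - 1*(-246)) = -10140 + (-453 + 246) = -10140 - 207 = -10347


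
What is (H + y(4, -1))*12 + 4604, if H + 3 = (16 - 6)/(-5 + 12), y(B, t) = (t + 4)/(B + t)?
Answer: 32180/7 ≈ 4597.1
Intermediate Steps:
y(B, t) = (4 + t)/(B + t)
H = -11/7 (H = -3 + (16 - 6)/(-5 + 12) = -3 + 10/7 = -11/7 ≈ -1.5714)
(H + y(4, -1))*12 + 4604 = (-11/7 + (4 - 1)/(4 - 1))*12 + 4604 = (-11/7 + 3/3)*12 + 4604 = (-11/7 + (1/3)*3)*12 + 4604 = (-11/7 + 1)*12 + 4604 = -4/7*12 + 4604 = -48/7 + 4604 = 32180/7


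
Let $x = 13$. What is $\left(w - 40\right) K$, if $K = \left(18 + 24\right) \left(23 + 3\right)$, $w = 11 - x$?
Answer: $-45864$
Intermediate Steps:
$w = -2$ ($w = 11 - 13 = -2$)
$K = 1092$ ($K = 42 \cdot 26 = 1092$)
$\left(w - 40\right) K = \left(-2 - 40\right) 1092 = \left(-42\right) 1092 = -45864$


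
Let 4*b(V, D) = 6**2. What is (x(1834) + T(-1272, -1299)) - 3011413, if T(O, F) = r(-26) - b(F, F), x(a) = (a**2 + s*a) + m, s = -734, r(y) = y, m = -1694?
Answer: -995742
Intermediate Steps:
b(V, D) = 9 (b(V, D) = (1/4)*6**2 = (1/4)*36 = 9)
x(a) = -1694 + a**2 - 734*a (x(a) = (a**2 - 734*a) - 1694 = -1694 + a**2 - 734*a)
T(O, F) = -35 (T(O, F) = -26 - 1*9 = -26 - 9 = -35)
(x(1834) + T(-1272, -1299)) - 3011413 = ((-1694 + 1834**2 - 734*1834) - 35) - 3011413 = ((-1694 + 3363556 - 1346156) - 35) - 3011413 = (2015706 - 35) - 3011413 = 2015671 - 3011413 = -995742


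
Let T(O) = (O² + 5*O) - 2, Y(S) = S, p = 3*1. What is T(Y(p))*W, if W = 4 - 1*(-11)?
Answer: 330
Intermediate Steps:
p = 3
T(O) = -2 + O² + 5*O
W = 15 (W = 4 + 11 = 15)
T(Y(p))*W = (-2 + 3² + 5*3)*15 = (-2 + 9 + 15)*15 = 22*15 = 330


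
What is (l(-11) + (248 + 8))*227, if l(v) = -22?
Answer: 53118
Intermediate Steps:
(l(-11) + (248 + 8))*227 = (-22 + (248 + 8))*227 = (-22 + 256)*227 = 234*227 = 53118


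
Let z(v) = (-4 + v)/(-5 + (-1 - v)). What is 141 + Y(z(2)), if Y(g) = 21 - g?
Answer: 647/4 ≈ 161.75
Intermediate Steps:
z(v) = (-4 + v)/(-6 - v)
141 + Y(z(2)) = 141 + (21 - (4 - 1*2)/(6 + 2)) = 141 + (21 - (4 - 2)/8) = 141 + (21 - 2/8) = 141 + (21 - 1*¼) = 141 + (21 - ¼) = 141 + 83/4 = 647/4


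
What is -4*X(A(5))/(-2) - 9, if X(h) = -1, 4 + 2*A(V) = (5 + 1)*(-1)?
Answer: -11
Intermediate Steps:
A(V) = -5 (A(V) = -2 + ((5 + 1)*(-1))/2 = -2 + (6*(-1))/2 = -2 + (1/2)*(-6) = -2 - 3 = -5)
-4*X(A(5))/(-2) - 9 = -4*(-1)/(-2) - 9 = 4*(-1/2) - 9 = -2 - 9 = -11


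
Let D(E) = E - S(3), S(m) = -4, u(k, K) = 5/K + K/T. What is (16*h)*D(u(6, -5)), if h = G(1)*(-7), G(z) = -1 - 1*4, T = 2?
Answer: 280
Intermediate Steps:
G(z) = -5 (G(z) = -1 - 4 = -5)
u(k, K) = K/2 + 5/K (u(k, K) = 5/K + K/2 = K/2 + 5/K)
h = 35 (h = -5*(-7) = 35)
D(E) = 4 + E (D(E) = E - 1*(-4) = E + 4 = 4 + E)
(16*h)*D(u(6, -5)) = (16*35)*(4 + ((1/2)*(-5) + 5/(-5))) = 560*(4 + (-5/2 + 5*(-1/5))) = 560*(4 + (-5/2 - 1)) = 560*(4 - 7/2) = 560*(1/2) = 280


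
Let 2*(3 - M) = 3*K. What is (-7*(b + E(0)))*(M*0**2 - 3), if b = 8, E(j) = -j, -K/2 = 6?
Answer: 168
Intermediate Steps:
K = -12 (K = -2*6 = -12)
M = 21 (M = 3 - 3*(-12)/2 = 3 - 1/2*(-36) = 3 + 18 = 21)
(-7*(b + E(0)))*(M*0**2 - 3) = (-7*(8 - 1*0))*(21*0**2 - 3) = (-7*(8 + 0))*(21*0 - 3) = (-7*8)*(0 - 3) = -56*(-3) = 168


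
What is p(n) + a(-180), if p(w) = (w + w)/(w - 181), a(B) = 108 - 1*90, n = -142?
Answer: 6098/323 ≈ 18.879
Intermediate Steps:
a(B) = 18 (a(B) = 108 - 90 = 18)
p(w) = 2*w/(-181 + w) (p(w) = (2*w)/(-181 + w) = 2*w/(-181 + w))
p(n) + a(-180) = 2*(-142)/(-181 - 142) + 18 = 2*(-142)/(-323) + 18 = 2*(-142)*(-1/323) + 18 = 284/323 + 18 = 6098/323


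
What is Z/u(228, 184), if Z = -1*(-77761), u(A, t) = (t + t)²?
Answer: 77761/135424 ≈ 0.57420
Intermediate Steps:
u(A, t) = 4*t² (u(A, t) = (2*t)² = 4*t²)
Z = 77761
Z/u(228, 184) = 77761/((4*184²)) = 77761/((4*33856)) = 77761/135424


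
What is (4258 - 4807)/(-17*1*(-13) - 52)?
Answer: -549/169 ≈ -3.2485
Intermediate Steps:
(4258 - 4807)/(-17*1*(-13) - 52) = -549/(-17*(-13) - 52) = -549/(221 - 52) = -549/169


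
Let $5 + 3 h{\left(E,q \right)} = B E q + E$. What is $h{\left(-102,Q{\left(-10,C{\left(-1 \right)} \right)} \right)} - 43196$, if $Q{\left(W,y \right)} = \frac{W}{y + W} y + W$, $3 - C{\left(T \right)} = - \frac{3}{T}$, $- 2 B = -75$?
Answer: $- \frac{91445}{3} \approx -30482.0$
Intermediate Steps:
$B = \frac{75}{2}$ ($B = \left(- \frac{1}{2}\right) \left(-75\right) = \frac{75}{2} \approx 37.5$)
$C{\left(T \right)} = 3 + \frac{3}{T}$ ($C{\left(T \right)} = 3 - - \frac{3}{T} = 3 + \frac{3}{T}$)
$Q{\left(W,y \right)} = W + \frac{W y}{W + y}$ ($Q{\left(W,y \right)} = \frac{W}{W + y} y + W = \frac{W y}{W + y} + W = W + \frac{W y}{W + y}$)
$h{\left(E,q \right)} = - \frac{5}{3} + \frac{E}{3} + \frac{25 E q}{2}$ ($h{\left(E,q \right)} = - \frac{5}{3} + \frac{\frac{75 E}{2} q + E}{3} = - \frac{5}{3} + \frac{\frac{75 E q}{2} + E}{3} = - \frac{5}{3} + \frac{E + \frac{75 E q}{2}}{3} = - \frac{5}{3} + \left(\frac{E}{3} + \frac{25 E q}{2}\right) = - \frac{5}{3} + \frac{E}{3} + \frac{25 E q}{2}$)
$h{\left(-102,Q{\left(-10,C{\left(-1 \right)} \right)} \right)} - 43196 = \left(- \frac{5}{3} + \frac{1}{3} \left(-102\right) + \frac{25}{2} \left(-102\right) \left(- \frac{10 \left(-10 + 2 \left(3 + \frac{3}{-1}\right)\right)}{-10 + \left(3 + \frac{3}{-1}\right)}\right)\right) - 43196 = \left(- \frac{5}{3} - 34 + \frac{25}{2} \left(-102\right) \left(- \frac{10 \left(-10 + 2 \left(3 + 3 \left(-1\right)\right)\right)}{-10 + \left(3 + 3 \left(-1\right)\right)}\right)\right) - 43196 = \left(- \frac{5}{3} - 34 + \frac{25}{2} \left(-102\right) \left(- \frac{10 \left(-10 + 2 \left(3 - 3\right)\right)}{-10 + \left(3 - 3\right)}\right)\right) - 43196 = \left(- \frac{5}{3} - 34 + \frac{25}{2} \left(-102\right) \left(- \frac{10 \left(-10 + 2 \cdot 0\right)}{-10 + 0}\right)\right) - 43196 = \left(- \frac{5}{3} - 34 + \frac{25}{2} \left(-102\right) \left(- \frac{10 \left(-10 + 0\right)}{-10}\right)\right) - 43196 = \left(- \frac{5}{3} - 34 + \frac{25}{2} \left(-102\right) \left(\left(-10\right) \left(- \frac{1}{10}\right) \left(-10\right)\right)\right) - 43196 = \left(- \frac{5}{3} - 34 + \frac{25}{2} \left(-102\right) \left(-10\right)\right) - 43196 = \left(- \frac{5}{3} - 34 + 12750\right) - 43196 = \frac{38143}{3} - 43196 = - \frac{91445}{3}$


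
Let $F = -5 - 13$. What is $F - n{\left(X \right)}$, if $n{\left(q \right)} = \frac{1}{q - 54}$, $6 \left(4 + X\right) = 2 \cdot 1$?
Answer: $- \frac{3111}{173} \approx -17.983$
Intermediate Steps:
$X = - \frac{11}{3}$ ($X = -4 + \frac{2 \cdot 1}{6} = -4 + \frac{1}{6} \cdot 2 = -4 + \frac{1}{3} = - \frac{11}{3} \approx -3.6667$)
$n{\left(q \right)} = \frac{1}{-54 + q}$
$F = -18$ ($F = -5 - 13 = -18$)
$F - n{\left(X \right)} = -18 - \frac{1}{-54 - \frac{11}{3}} = -18 - \frac{1}{- \frac{173}{3}} = -18 - - \frac{3}{173} = -18 + \frac{3}{173} = - \frac{3111}{173}$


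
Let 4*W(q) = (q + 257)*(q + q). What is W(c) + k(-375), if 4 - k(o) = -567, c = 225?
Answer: 54796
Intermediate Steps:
W(q) = q*(257 + q)/2 (W(q) = ((q + 257)*(q + q))/4 = ((257 + q)*(2*q))/4 = (2*q*(257 + q))/4 = q*(257 + q)/2)
k(o) = 571 (k(o) = 4 - 1*(-567) = 4 + 567 = 571)
W(c) + k(-375) = (½)*225*(257 + 225) + 571 = (½)*225*482 + 571 = 54225 + 571 = 54796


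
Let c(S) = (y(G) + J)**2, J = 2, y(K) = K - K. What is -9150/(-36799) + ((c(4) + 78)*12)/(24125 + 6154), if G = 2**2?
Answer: 104421022/371412307 ≈ 0.28115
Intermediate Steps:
G = 4
y(K) = 0
c(S) = 4 (c(S) = (0 + 2)**2 = 2**2 = 4)
-9150/(-36799) + ((c(4) + 78)*12)/(24125 + 6154) = -9150/(-36799) + ((4 + 78)*12)/(24125 + 6154) = -9150*(-1/36799) + (82*12)/30279 = 9150/36799 + 984*(1/30279) = 9150/36799 + 328/10093 = 104421022/371412307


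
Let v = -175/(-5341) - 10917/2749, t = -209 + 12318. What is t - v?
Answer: 25406731029/2097487 ≈ 12113.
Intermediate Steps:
t = 12109
v = -8260946/2097487 (v = -175*(-1/5341) - 10917*1/2749 = 25/763 - 10917/2749 = -8260946/2097487 ≈ -3.9385)
t - v = 12109 - 1*(-8260946/2097487) = 12109 + 8260946/2097487 = 25406731029/2097487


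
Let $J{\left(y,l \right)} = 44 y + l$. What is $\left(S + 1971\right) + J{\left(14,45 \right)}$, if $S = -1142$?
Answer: $1490$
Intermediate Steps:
$J{\left(y,l \right)} = l + 44 y$
$\left(S + 1971\right) + J{\left(14,45 \right)} = \left(-1142 + 1971\right) + \left(45 + 44 \cdot 14\right) = 829 + \left(45 + 616\right) = 829 + 661 = 1490$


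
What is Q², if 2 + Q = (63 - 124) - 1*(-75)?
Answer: 144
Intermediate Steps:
Q = 12 (Q = -2 + ((63 - 124) - 1*(-75)) = -2 + (-61 + 75) = -2 + 14 = 12)
Q² = 12² = 144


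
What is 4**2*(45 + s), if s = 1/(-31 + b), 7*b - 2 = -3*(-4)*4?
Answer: 120128/167 ≈ 719.33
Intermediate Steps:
b = 50/7 (b = 2/7 + (-3*(-4)*4)/7 = 2/7 + (12*4)/7 = 2/7 + (1/7)*48 = 2/7 + 48/7 = 50/7 ≈ 7.1429)
s = -7/167 (s = 1/(-31 + 50/7) = 1/(-167/7) = -7/167 ≈ -0.041916)
4**2*(45 + s) = 4**2*(45 - 7/167) = 16*(7508/167) = 120128/167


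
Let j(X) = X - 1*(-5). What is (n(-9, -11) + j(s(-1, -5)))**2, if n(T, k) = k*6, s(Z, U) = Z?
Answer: 3844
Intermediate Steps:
n(T, k) = 6*k
j(X) = 5 + X (j(X) = X + 5 = 5 + X)
(n(-9, -11) + j(s(-1, -5)))**2 = (6*(-11) + (5 - 1))**2 = (-66 + 4)**2 = (-62)**2 = 3844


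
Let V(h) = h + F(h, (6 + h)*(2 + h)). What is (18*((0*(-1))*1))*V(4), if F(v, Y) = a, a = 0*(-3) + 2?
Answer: 0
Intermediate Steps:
a = 2 (a = 0 + 2 = 2)
F(v, Y) = 2
V(h) = 2 + h (V(h) = h + 2 = 2 + h)
(18*((0*(-1))*1))*V(4) = (18*((0*(-1))*1))*(2 + 4) = (18*(0*1))*6 = (18*0)*6 = 0*6 = 0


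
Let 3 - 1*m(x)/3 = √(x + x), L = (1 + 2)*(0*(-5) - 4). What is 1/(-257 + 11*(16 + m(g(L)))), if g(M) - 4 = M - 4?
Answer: I/(6*(3*I + 11*√6)) ≈ 0.00068027 + 0.0061098*I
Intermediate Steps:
L = -12 (L = 3*(0 - 4) = 3*(-4) = -12)
g(M) = M (g(M) = 4 + (M - 4) = 4 + (-4 + M) = M)
m(x) = 9 - 3*√2*√x (m(x) = 9 - 3*√(x + x) = 9 - 3*√2*√x)
1/(-257 + 11*(16 + m(g(L)))) = 1/(-257 + 11*(16 + (9 - 3*√2*√(-12)))) = 1/(-257 + 11*(16 + (9 - 3*√2*2*I*√3))) = 1/(-257 + 11*(16 + (9 - 6*I*√6))) = 1/(-257 + 11*(25 - 6*I*√6)) = 1/(-257 + (275 - 66*I*√6)) = 1/(18 - 66*I*√6)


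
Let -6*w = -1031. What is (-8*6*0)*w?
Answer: 0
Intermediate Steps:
w = 1031/6 (w = -⅙*(-1031) = 1031/6 ≈ 171.83)
(-8*6*0)*w = (-8*6*0)*(1031/6) = -48*0*(1031/6) = 0*(1031/6) = 0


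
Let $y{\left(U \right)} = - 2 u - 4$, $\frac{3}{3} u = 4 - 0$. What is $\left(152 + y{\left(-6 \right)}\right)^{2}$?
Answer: $19600$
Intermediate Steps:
$u = 4$ ($u = 4 - 0 = 4 + 0 = 4$)
$y{\left(U \right)} = -12$ ($y{\left(U \right)} = \left(-2\right) 4 - 4 = -8 - 4 = -12$)
$\left(152 + y{\left(-6 \right)}\right)^{2} = \left(152 - 12\right)^{2} = 140^{2} = 19600$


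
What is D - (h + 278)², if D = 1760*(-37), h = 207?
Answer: -300345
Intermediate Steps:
D = -65120
D - (h + 278)² = -65120 - (207 + 278)² = -65120 - 1*485² = -65120 - 1*235225 = -65120 - 235225 = -300345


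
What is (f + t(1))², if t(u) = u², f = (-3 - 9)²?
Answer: 21025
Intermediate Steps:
f = 144 (f = (-12)² = 144)
(f + t(1))² = (144 + 1²)² = (144 + 1)² = 145² = 21025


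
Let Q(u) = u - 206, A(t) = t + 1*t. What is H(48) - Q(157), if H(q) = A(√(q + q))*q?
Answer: 49 + 384*√6 ≈ 989.60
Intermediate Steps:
A(t) = 2*t (A(t) = t + t = 2*t)
Q(u) = -206 + u
H(q) = 2*√2*q^(3/2) (H(q) = (2*√(q + q))*q = (2*√(2*q))*q = (2*(√2*√q))*q = (2*√2*√q)*q = 2*√2*q^(3/2))
H(48) - Q(157) = 2*√2*48^(3/2) - (-206 + 157) = 2*√2*(192*√3) - 1*(-49) = 384*√6 + 49 = 49 + 384*√6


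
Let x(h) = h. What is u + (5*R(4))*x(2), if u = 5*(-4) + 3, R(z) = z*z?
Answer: 143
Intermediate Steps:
R(z) = z**2
u = -17 (u = -20 + 3 = -17)
u + (5*R(4))*x(2) = -17 + (5*4**2)*2 = -17 + (5*16)*2 = -17 + 80*2 = -17 + 160 = 143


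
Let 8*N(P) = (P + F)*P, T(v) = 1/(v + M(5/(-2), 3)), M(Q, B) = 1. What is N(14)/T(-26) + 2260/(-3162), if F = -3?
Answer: -3047945/6324 ≈ -481.96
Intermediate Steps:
T(v) = 1/(1 + v) (T(v) = 1/(v + 1) = 1/(1 + v))
N(P) = P*(-3 + P)/8 (N(P) = ((P - 3)*P)/8 = ((-3 + P)*P)/8 = (P*(-3 + P))/8 = P*(-3 + P)/8)
N(14)/T(-26) + 2260/(-3162) = ((⅛)*14*(-3 + 14))/(1/(1 - 26)) + 2260/(-3162) = ((⅛)*14*11)/(1/(-25)) + 2260*(-1/3162) = 77/(4*(-1/25)) - 1130/1581 = (77/4)*(-25) - 1130/1581 = -1925/4 - 1130/1581 = -3047945/6324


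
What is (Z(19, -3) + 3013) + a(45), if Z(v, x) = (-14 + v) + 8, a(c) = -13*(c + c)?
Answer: 1856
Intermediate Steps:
a(c) = -26*c
Z(v, x) = -6 + v
(Z(19, -3) + 3013) + a(45) = ((-6 + 19) + 3013) - 26*45 = (13 + 3013) - 1170 = 3026 - 1170 = 1856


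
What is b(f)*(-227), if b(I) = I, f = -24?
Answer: 5448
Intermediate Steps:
b(f)*(-227) = -24*(-227) = 5448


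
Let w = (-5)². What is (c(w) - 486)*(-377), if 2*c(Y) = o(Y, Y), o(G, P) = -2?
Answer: 183599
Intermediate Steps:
w = 25
c(Y) = -1 (c(Y) = (½)*(-2) = -1)
(c(w) - 486)*(-377) = (-1 - 486)*(-377) = -487*(-377) = 183599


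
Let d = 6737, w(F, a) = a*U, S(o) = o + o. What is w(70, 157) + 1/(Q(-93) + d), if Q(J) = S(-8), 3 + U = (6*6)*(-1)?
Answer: -41152682/6721 ≈ -6123.0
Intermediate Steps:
U = -39 (U = -3 + (6*6)*(-1) = -3 + 36*(-1) = -3 - 36 = -39)
S(o) = 2*o
w(F, a) = -39*a (w(F, a) = a*(-39) = -39*a)
Q(J) = -16 (Q(J) = 2*(-8) = -16)
w(70, 157) + 1/(Q(-93) + d) = -39*157 + 1/(-16 + 6737) = -6123 + 1/6721 = -41152682/6721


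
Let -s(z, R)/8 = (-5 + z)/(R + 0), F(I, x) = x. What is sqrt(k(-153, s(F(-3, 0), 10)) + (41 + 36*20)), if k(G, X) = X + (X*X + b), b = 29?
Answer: 9*sqrt(10) ≈ 28.461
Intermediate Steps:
s(z, R) = -8*(-5 + z)/R (s(z, R) = -8*(-5 + z)/(R + 0) = -8*(-5 + z)/R)
k(G, X) = 29 + X + X**2 (k(G, X) = X + (X*X + 29) = X + (X**2 + 29) = X + (29 + X**2) = 29 + X + X**2)
sqrt(k(-153, s(F(-3, 0), 10)) + (41 + 36*20)) = sqrt((29 + 8*(5 - 1*0)/10 + (8*(5 - 1*0)/10)**2) + (41 + 36*20)) = sqrt((29 + 8*(1/10)*(5 + 0) + (8*(1/10)*(5 + 0))**2) + (41 + 720)) = sqrt((29 + 8*(1/10)*5 + (8*(1/10)*5)**2) + 761) = sqrt((29 + 4 + 4**2) + 761) = sqrt((29 + 4 + 16) + 761) = sqrt(49 + 761) = sqrt(810) = 9*sqrt(10)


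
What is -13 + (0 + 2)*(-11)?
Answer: -35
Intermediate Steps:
-13 + (0 + 2)*(-11) = -13 + 2*(-11) = -13 - 22 = -35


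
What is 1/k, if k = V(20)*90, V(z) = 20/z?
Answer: 1/90 ≈ 0.011111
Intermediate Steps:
k = 90 (k = (20/20)*90 = (20*(1/20))*90 = 1*90 = 90)
1/k = 1/90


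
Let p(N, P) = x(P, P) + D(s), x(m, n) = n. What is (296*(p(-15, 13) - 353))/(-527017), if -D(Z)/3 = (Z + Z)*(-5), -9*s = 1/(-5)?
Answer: 301328/1581051 ≈ 0.19059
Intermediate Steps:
s = 1/45 (s = -⅑/(-5) = -⅑*(-⅕) = 1/45 ≈ 0.022222)
D(Z) = 30*Z (D(Z) = -3*(Z + Z)*(-5) = -3*2*Z*(-5) = -(-30)*Z = 30*Z)
p(N, P) = ⅔ + P (p(N, P) = P + 30*(1/45) = P + ⅔ = ⅔ + P)
(296*(p(-15, 13) - 353))/(-527017) = (296*((⅔ + 13) - 353))/(-527017) = (296*(41/3 - 353))*(-1/527017) = (296*(-1018/3))*(-1/527017) = -301328/3*(-1/527017) = 301328/1581051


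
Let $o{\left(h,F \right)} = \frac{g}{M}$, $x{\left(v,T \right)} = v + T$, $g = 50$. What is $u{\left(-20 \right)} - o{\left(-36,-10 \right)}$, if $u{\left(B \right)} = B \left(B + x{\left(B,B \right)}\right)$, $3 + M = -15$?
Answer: $\frac{10825}{9} \approx 1202.8$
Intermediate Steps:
$M = -18$ ($M = -3 - 15 = -18$)
$x{\left(v,T \right)} = T + v$
$o{\left(h,F \right)} = - \frac{25}{9}$ ($o{\left(h,F \right)} = \frac{50}{-18} = 50 \left(- \frac{1}{18}\right) = - \frac{25}{9}$)
$u{\left(B \right)} = 3 B^{2}$ ($u{\left(B \right)} = B \left(B + \left(B + B\right)\right) = B \left(B + 2 B\right) = B 3 B = 3 B^{2}$)
$u{\left(-20 \right)} - o{\left(-36,-10 \right)} = 3 \left(-20\right)^{2} - - \frac{25}{9} = 3 \cdot 400 + \frac{25}{9} = 1200 + \frac{25}{9} = \frac{10825}{9}$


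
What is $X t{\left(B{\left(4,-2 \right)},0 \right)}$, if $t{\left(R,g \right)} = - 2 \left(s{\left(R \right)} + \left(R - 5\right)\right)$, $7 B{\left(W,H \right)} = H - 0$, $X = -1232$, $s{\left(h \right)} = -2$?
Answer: $-17952$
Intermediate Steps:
$B{\left(W,H \right)} = \frac{H}{7}$ ($B{\left(W,H \right)} = \frac{H - 0}{7} = \frac{H + 0}{7} = \frac{H}{7}$)
$t{\left(R,g \right)} = 14 - 2 R$ ($t{\left(R,g \right)} = - 2 \left(-2 + \left(R - 5\right)\right) = - 2 \left(-2 + \left(-5 + R\right)\right) = - 2 \left(-7 + R\right) = 14 - 2 R$)
$X t{\left(B{\left(4,-2 \right)},0 \right)} = - 1232 \left(14 - 2 \cdot \frac{1}{7} \left(-2\right)\right) = - 1232 \left(14 - - \frac{4}{7}\right) = - 1232 \left(14 + \frac{4}{7}\right) = \left(-1232\right) \frac{102}{7} = -17952$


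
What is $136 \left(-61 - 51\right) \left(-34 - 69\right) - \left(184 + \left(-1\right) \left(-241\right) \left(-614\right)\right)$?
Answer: $1716686$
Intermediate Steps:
$136 \left(-61 - 51\right) \left(-34 - 69\right) - \left(184 + \left(-1\right) \left(-241\right) \left(-614\right)\right) = 136 \left(-61 - 51\right) \left(-34 - 69\right) - \left(184 + 241 \left(-614\right)\right) = 136 \left(-112\right) \left(-103\right) - \left(184 - 147974\right) = \left(-15232\right) \left(-103\right) - -147790 = 1568896 + 147790 = 1716686$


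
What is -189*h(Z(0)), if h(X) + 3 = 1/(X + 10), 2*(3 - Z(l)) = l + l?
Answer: 7182/13 ≈ 552.46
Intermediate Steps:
Z(l) = 3 - l (Z(l) = 3 - (l + l)/2 = 3 - l)
h(X) = -3 + 1/(10 + X) (h(X) = -3 + 1/(X + 10) = -3 + 1/(10 + X))
-189*h(Z(0)) = -189*(-29 - 3*(3 - 1*0))/(10 + (3 - 1*0)) = -189*(-29 - 3*(3 + 0))/(10 + (3 + 0)) = -189*(-29 - 3*3)/(10 + 3) = -189*(-29 - 9)/13 = -189*(-38)/13 = -189*(-38/13) = 7182/13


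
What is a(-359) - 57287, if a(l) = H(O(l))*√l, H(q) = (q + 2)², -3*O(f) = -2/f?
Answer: -57287 + 4631104*I*√359/1159929 ≈ -57287.0 + 75.649*I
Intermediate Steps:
O(f) = 2/(3*f) (O(f) = -(-2)/(3*f) = 2/(3*f))
H(q) = (2 + q)²
a(l) = √l*(2 + 2/(3*l))² (a(l) = (2 + 2/(3*l))²*√l = √l*(2 + 2/(3*l))²)
a(-359) - 57287 = 4*(1 + 3*(-359))²/(9*(-359)^(3/2)) - 57287 = 4*(I*√359/128881)*(1 - 1077)²/9 - 57287 = (4/9)*(I*√359/128881)*(-1076)² - 57287 = (4/9)*(I*√359/128881)*1157776 - 57287 = 4631104*I*√359/1159929 - 57287 = -57287 + 4631104*I*√359/1159929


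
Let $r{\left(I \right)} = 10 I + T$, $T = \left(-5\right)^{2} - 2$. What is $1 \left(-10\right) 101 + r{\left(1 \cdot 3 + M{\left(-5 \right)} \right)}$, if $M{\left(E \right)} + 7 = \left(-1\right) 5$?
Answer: $-1077$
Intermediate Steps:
$M{\left(E \right)} = -12$ ($M{\left(E \right)} = -7 - 5 = -12$)
$T = 23$ ($T = 25 - 2 = 23$)
$r{\left(I \right)} = 23 + 10 I$ ($r{\left(I \right)} = 10 I + 23 = 23 + 10 I$)
$1 \left(-10\right) 101 + r{\left(1 \cdot 3 + M{\left(-5 \right)} \right)} = 1 \left(-10\right) 101 + \left(23 + 10 \left(1 \cdot 3 - 12\right)\right) = \left(-10\right) 101 + \left(23 + 10 \left(3 - 12\right)\right) = -1010 + \left(23 + 10 \left(-9\right)\right) = -1010 + \left(23 - 90\right) = -1010 - 67 = -1077$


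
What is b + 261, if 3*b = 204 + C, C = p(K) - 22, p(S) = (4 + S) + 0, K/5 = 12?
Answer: 343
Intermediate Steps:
K = 60 (K = 5*12 = 60)
p(S) = 4 + S
C = 42 (C = (4 + 60) - 22 = 64 - 22 = 42)
b = 82 (b = (204 + 42)/3 = (⅓)*246 = 82)
b + 261 = 82 + 261 = 343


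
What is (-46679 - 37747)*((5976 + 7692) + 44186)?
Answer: -4884381804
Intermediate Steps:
(-46679 - 37747)*((5976 + 7692) + 44186) = -84426*(13668 + 44186) = -84426*57854 = -4884381804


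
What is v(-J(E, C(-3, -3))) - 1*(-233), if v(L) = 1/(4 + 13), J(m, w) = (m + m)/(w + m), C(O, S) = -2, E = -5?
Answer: 3962/17 ≈ 233.06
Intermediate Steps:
J(m, w) = 2*m/(m + w) (J(m, w) = (2*m)/(m + w) = 2*m/(m + w))
v(L) = 1/17
v(-J(E, C(-3, -3))) - 1*(-233) = 1/17 - 1*(-233) = 1/17 + 233 = 3962/17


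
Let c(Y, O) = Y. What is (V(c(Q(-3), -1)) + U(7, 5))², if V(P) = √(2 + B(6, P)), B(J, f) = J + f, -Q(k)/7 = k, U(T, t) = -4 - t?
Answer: (9 - √29)² ≈ 13.067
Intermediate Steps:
Q(k) = -7*k
V(P) = √(8 + P) (V(P) = √(2 + (6 + P)) = √(8 + P))
(V(c(Q(-3), -1)) + U(7, 5))² = (√(8 - 7*(-3)) + (-4 - 1*5))² = (√(8 + 21) + (-4 - 5))² = (√29 - 9)² = (-9 + √29)²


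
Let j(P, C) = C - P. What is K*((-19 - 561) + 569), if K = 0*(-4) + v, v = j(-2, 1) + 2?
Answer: -55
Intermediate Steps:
v = 5 (v = (1 - 1*(-2)) + 2 = (1 + 2) + 2 = 3 + 2 = 5)
K = 5 (K = 0*(-4) + 5 = 0 + 5 = 5)
K*((-19 - 561) + 569) = 5*((-19 - 561) + 569) = 5*(-580 + 569) = 5*(-11) = -55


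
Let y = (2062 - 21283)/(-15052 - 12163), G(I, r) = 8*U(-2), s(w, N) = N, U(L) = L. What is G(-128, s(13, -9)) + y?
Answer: -416219/27215 ≈ -15.294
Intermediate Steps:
G(I, r) = -16 (G(I, r) = 8*(-2) = -16)
y = 19221/27215 (y = -19221/(-27215) = -19221*(-1/27215) = 19221/27215 ≈ 0.70626)
G(-128, s(13, -9)) + y = -16 + 19221/27215 = -416219/27215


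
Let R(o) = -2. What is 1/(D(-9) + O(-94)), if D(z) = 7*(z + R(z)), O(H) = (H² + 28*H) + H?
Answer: 1/6033 ≈ 0.00016575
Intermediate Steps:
O(H) = H² + 29*H
D(z) = -14 + 7*z (D(z) = 7*(z - 2) = 7*(-2 + z) = -14 + 7*z)
1/(D(-9) + O(-94)) = 1/((-14 + 7*(-9)) - 94*(29 - 94)) = 1/((-14 - 63) - 94*(-65)) = 1/(-77 + 6110) = 1/6033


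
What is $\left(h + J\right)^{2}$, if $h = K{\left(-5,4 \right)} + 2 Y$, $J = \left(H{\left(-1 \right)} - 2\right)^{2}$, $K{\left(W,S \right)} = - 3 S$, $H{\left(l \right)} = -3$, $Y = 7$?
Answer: $729$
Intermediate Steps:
$J = 25$ ($J = \left(-3 - 2\right)^{2} = \left(-5\right)^{2} = 25$)
$h = 2$ ($h = \left(-3\right) 4 + 2 \cdot 7 = -12 + 14 = 2$)
$\left(h + J\right)^{2} = \left(2 + 25\right)^{2} = 27^{2} = 729$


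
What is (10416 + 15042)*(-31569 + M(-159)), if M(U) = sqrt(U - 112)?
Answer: -803683602 + 25458*I*sqrt(271) ≈ -8.0368e+8 + 4.1909e+5*I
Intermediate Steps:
M(U) = sqrt(-112 + U)
(10416 + 15042)*(-31569 + M(-159)) = (10416 + 15042)*(-31569 + sqrt(-112 - 159)) = 25458*(-31569 + sqrt(-271)) = 25458*(-31569 + I*sqrt(271)) = -803683602 + 25458*I*sqrt(271)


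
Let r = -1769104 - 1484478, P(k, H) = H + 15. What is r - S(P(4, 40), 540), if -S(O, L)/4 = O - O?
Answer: -3253582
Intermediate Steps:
P(k, H) = 15 + H
S(O, L) = 0 (S(O, L) = -4*(O - O) = -4*0 = 0)
r = -3253582
r - S(P(4, 40), 540) = -3253582 - 1*0 = -3253582 + 0 = -3253582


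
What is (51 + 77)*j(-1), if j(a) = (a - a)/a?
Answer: 0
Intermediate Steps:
j(a) = 0 (j(a) = 0/a = 0)
(51 + 77)*j(-1) = (51 + 77)*0 = 128*0 = 0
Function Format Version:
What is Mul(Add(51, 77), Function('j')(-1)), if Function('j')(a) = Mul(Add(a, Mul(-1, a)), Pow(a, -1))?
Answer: 0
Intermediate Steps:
Function('j')(a) = 0 (Function('j')(a) = Mul(0, Pow(a, -1)) = 0)
Mul(Add(51, 77), Function('j')(-1)) = Mul(Add(51, 77), 0) = Mul(128, 0) = 0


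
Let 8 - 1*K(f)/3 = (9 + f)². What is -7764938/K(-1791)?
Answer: 3882469/4763274 ≈ 0.81508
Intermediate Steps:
K(f) = 24 - 3*(9 + f)²
-7764938/K(-1791) = -7764938/(24 - 3*(9 - 1791)²) = -7764938/(24 - 3*(-1782)²) = -7764938/(24 - 3*3175524) = -7764938/(24 - 9526572) = -7764938/(-9526548) = -7764938*(-1/9526548) = 3882469/4763274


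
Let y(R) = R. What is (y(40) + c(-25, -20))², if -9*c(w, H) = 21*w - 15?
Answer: 10000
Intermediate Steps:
c(w, H) = 5/3 - 7*w/3 (c(w, H) = -(21*w - 15)/9 = -(-15 + 21*w)/9 = 5/3 - 7*w/3)
(y(40) + c(-25, -20))² = (40 + (5/3 - 7/3*(-25)))² = (40 + (5/3 + 175/3))² = (40 + 60)² = 100² = 10000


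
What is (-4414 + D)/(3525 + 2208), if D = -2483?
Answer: -2299/1911 ≈ -1.2030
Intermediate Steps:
(-4414 + D)/(3525 + 2208) = (-4414 - 2483)/(3525 + 2208) = -6897/5733 = -6897*1/5733 = -2299/1911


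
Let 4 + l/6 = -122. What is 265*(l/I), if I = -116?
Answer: 50085/29 ≈ 1727.1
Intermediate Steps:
l = -756 (l = -24 + 6*(-122) = -24 - 732 = -756)
265*(l/I) = 265*(-756/(-116)) = 265*(-756*(-1/116)) = 265*(189/29) = 50085/29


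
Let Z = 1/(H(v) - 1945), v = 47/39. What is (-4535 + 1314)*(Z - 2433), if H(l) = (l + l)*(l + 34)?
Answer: 22172227180260/2829283 ≈ 7.8367e+6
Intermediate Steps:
v = 47/39 (v = 47*(1/39) = 47/39 ≈ 1.2051)
H(l) = 2*l*(34 + l) (H(l) = (2*l)*(34 + l) = 2*l*(34 + l))
Z = -1521/2829283 (Z = 1/(2*(47/39)*(34 + 47/39) - 1945) = 1/(2*(47/39)*(1373/39) - 1945) = 1/(129062/1521 - 1945) = 1/(-2829283/1521) = -1521/2829283 ≈ -0.00053759)
(-4535 + 1314)*(Z - 2433) = (-4535 + 1314)*(-1521/2829283 - 2433) = -3221*(-6883647060/2829283) = 22172227180260/2829283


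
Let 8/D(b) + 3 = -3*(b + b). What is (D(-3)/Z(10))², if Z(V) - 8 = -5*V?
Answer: 16/99225 ≈ 0.00016125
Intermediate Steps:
Z(V) = 8 - 5*V
D(b) = 8/(-3 - 6*b) (D(b) = 8/(-3 - 3*(b + b)) = 8/(-3 - 6*b))
(D(-3)/Z(10))² = ((-8/(3 + 6*(-3)))/(8 - 5*10))² = ((-8/(3 - 18))/(8 - 50))² = (-8/(-15)/(-42))² = (-8*(-1/15)*(-1/42))² = ((8/15)*(-1/42))² = (-4/315)² = 16/99225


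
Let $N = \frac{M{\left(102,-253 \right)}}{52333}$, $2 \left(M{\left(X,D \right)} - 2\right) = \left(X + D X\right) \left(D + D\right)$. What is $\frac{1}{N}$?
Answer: $\frac{52333}{6503114} \approx 0.0080474$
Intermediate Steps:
$M{\left(X,D \right)} = 2 + D \left(X + D X\right)$ ($M{\left(X,D \right)} = 2 + \frac{\left(X + D X\right) \left(D + D\right)}{2} = 2 + \frac{\left(X + D X\right) 2 D}{2} = 2 + \frac{2 D \left(X + D X\right)}{2} = 2 + D \left(X + D X\right)$)
$N = \frac{6503114}{52333}$ ($N = \frac{2 - 25806 + 102 \left(-253\right)^{2}}{52333} = \left(2 - 25806 + 102 \cdot 64009\right) \frac{1}{52333} = \left(2 - 25806 + 6528918\right) \frac{1}{52333} = 6503114 \cdot \frac{1}{52333} = \frac{6503114}{52333} \approx 124.26$)
$\frac{1}{N} = \frac{1}{\frac{6503114}{52333}} = \frac{52333}{6503114}$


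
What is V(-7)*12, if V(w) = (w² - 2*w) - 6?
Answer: 684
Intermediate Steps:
V(w) = -6 + w² - 2*w
V(-7)*12 = (-6 + (-7)² - 2*(-7))*12 = (-6 + 49 + 14)*12 = 57*12 = 684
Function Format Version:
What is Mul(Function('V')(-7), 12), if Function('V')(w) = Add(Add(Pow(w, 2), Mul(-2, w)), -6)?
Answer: 684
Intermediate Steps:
Function('V')(w) = Add(-6, Pow(w, 2), Mul(-2, w))
Mul(Function('V')(-7), 12) = Mul(Add(-6, Pow(-7, 2), Mul(-2, -7)), 12) = Mul(Add(-6, 49, 14), 12) = Mul(57, 12) = 684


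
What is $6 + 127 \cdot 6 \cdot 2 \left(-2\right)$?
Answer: $-3042$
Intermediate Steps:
$6 + 127 \cdot 6 \cdot 2 \left(-2\right) = 6 + 127 \cdot 12 \left(-2\right) = 6 + 127 \left(-24\right) = 6 - 3048 = -3042$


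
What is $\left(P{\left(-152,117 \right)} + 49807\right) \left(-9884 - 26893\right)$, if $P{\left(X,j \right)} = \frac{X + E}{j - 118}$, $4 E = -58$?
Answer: $- \frac{3675750819}{2} \approx -1.8379 \cdot 10^{9}$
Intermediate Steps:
$E = - \frac{29}{2}$ ($E = \frac{1}{4} \left(-58\right) = - \frac{29}{2} \approx -14.5$)
$P{\left(X,j \right)} = \frac{- \frac{29}{2} + X}{-118 + j}$ ($P{\left(X,j \right)} = \frac{X - \frac{29}{2}}{j - 118} = \frac{- \frac{29}{2} + X}{-118 + j}$)
$\left(P{\left(-152,117 \right)} + 49807\right) \left(-9884 - 26893\right) = \left(\frac{- \frac{29}{2} - 152}{-118 + 117} + 49807\right) \left(-9884 - 26893\right) = \left(\frac{1}{-1} \left(- \frac{333}{2}\right) + 49807\right) \left(-36777\right) = \left(\left(-1\right) \left(- \frac{333}{2}\right) + 49807\right) \left(-36777\right) = \left(\frac{333}{2} + 49807\right) \left(-36777\right) = \frac{99947}{2} \left(-36777\right) = - \frac{3675750819}{2}$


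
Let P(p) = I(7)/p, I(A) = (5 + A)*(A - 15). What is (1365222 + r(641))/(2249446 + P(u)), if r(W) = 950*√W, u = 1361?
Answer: 929033571/1530747955 + 129295*√641/306149591 ≈ 0.61761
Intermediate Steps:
I(A) = (-15 + A)*(5 + A) (I(A) = (5 + A)*(-15 + A) = (-15 + A)*(5 + A))
P(p) = -96/p (P(p) = (-75 + 7² - 10*7)/p = (-75 + 49 - 70)/p = -96/p)
(1365222 + r(641))/(2249446 + P(u)) = (1365222 + 950*√641)/(2249446 - 96/1361) = (1365222 + 950*√641)/(3061495910/1361) = (1365222 + 950*√641)*(1361/3061495910) = 929033571/1530747955 + 129295*√641/306149591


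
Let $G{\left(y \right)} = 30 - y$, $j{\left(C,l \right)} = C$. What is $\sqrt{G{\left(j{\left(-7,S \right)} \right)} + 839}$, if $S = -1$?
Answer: $2 \sqrt{219} \approx 29.597$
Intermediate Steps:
$\sqrt{G{\left(j{\left(-7,S \right)} \right)} + 839} = \sqrt{\left(30 - -7\right) + 839} = \sqrt{\left(30 + 7\right) + 839} = \sqrt{37 + 839} = \sqrt{876} = 2 \sqrt{219}$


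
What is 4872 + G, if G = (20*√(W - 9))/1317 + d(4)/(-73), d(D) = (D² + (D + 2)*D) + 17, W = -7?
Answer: 355599/73 + 80*I/1317 ≈ 4871.2 + 0.060744*I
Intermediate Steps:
d(D) = 17 + D² + D*(2 + D) (d(D) = (D² + (2 + D)*D) + 17 = (D² + D*(2 + D)) + 17 = 17 + D² + D*(2 + D))
G = -57/73 + 80*I/1317 (G = (20*√(-7 - 9))/1317 + (17 + 2*4 + 2*4²)/(-73) = (20*√(-16))*(1/1317) + (17 + 8 + 2*16)*(-1/73) = (20*(4*I))*(1/1317) + (17 + 8 + 32)*(-1/73) = (80*I)*(1/1317) + 57*(-1/73) = 80*I/1317 - 57/73 = -57/73 + 80*I/1317 ≈ -0.78082 + 0.060744*I)
4872 + G = 4872 + (-57/73 + 80*I/1317) = 355599/73 + 80*I/1317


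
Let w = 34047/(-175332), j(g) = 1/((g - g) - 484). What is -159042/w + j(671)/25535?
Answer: 2945563416809789/3596451540 ≈ 8.1902e+5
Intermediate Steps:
j(g) = -1/484 (j(g) = 1/(0 - 484) = 1/(-484) = -1/484)
w = -11349/58444 (w = 34047*(-1/175332) = -11349/58444 ≈ -0.19419)
-159042/w + j(671)/25535 = -159042/(-11349/58444) - 1/484/25535 = -159042*(-58444/11349) - 1/484*1/25535 = 238334632/291 - 1/12358940 = 2945563416809789/3596451540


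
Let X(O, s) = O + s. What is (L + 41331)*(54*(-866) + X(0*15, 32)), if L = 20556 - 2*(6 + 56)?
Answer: -2886308516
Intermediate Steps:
L = 20432 (L = 20556 - 2*62 = 20556 - 1*124 = 20556 - 124 = 20432)
(L + 41331)*(54*(-866) + X(0*15, 32)) = (20432 + 41331)*(54*(-866) + (0*15 + 32)) = 61763*(-46764 + (0 + 32)) = 61763*(-46764 + 32) = 61763*(-46732) = -2886308516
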